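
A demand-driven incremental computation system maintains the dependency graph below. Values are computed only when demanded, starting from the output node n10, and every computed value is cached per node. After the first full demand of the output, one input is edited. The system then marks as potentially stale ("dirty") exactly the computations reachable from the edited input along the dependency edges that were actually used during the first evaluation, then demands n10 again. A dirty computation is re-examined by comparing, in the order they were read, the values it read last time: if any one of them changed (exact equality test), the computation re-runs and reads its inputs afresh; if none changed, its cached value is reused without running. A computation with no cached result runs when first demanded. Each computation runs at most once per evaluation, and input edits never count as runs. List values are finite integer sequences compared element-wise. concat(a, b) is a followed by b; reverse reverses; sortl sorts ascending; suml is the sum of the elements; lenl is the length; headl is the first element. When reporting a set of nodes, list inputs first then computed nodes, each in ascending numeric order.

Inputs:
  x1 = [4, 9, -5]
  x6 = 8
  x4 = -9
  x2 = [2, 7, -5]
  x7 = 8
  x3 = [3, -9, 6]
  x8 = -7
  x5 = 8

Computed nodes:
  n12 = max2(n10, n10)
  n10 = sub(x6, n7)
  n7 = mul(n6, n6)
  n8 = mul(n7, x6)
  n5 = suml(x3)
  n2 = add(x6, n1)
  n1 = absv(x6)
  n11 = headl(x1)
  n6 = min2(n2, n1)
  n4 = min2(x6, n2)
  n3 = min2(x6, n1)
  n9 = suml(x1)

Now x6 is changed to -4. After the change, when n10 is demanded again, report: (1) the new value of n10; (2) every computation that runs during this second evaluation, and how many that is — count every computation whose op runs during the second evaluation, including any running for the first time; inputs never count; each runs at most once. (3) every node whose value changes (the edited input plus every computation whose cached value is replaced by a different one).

First evaluation (everything demanded from the output):
  n1 = absv(8) = 8
  n2 = add(8, 8) = 16
  n6 = min2(16, 8) = 8
  n7 = mul(8, 8) = 64
  n10 = sub(8, 64) = -56

Propagation after the edit:
  n1: runs — x6 8->-4; result 4.
  n2: runs — x6 8->-4; n1 8->4; result 0.
  n6: runs — n2 16->0; n1 8->4; result 0.
  n7: runs — n6 8->0; n6 8->0; result 0.
  n10: runs — x6 8->-4; n7 64->0; result -4.

New value of n10: -4.
Computations that run: n1, n2, n6, n7, n10 — 5 in total.
Values that change: x6, n1, n2, n6, n7, n10.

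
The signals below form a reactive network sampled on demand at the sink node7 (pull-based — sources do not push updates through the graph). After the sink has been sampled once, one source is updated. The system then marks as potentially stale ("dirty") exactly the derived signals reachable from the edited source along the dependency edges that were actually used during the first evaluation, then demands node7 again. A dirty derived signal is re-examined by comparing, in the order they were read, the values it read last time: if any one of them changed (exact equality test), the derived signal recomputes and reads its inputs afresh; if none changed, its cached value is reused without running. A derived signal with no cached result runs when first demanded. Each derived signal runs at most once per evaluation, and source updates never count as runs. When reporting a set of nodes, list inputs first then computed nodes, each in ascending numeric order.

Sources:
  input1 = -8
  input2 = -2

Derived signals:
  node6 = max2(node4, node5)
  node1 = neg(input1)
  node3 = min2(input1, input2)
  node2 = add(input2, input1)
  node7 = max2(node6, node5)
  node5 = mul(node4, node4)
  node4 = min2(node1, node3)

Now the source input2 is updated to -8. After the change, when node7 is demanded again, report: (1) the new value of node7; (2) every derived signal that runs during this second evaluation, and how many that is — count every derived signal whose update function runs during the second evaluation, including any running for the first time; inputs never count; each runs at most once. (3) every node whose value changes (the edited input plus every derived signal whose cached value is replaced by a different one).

Initial pass — values computed on the first demand:
  node1 = neg(-8) = 8
  node3 = min2(-8, -2) = -8
  node4 = min2(8, -8) = -8
  node5 = mul(-8, -8) = 64
  node6 = max2(-8, 64) = 64
  node7 = max2(64, 64) = 64

Second demand — change propagation:
  node3: re-runs because input2 -2->-8; new result -8 (unchanged).
  node4: re-examined; everything it read last time is the same (node1 unchanged, node3 unchanged) — cache -8 kept, no run.
  node5: re-examined; everything it read last time is the same (node4 unchanged, node4 unchanged) — cache 64 kept, no run.
  node6: re-examined; everything it read last time is the same (node4 unchanged, node5 unchanged) — cache 64 kept, no run.
  node7: re-examined; everything it read last time is the same (node6 unchanged, node5 unchanged) — cache 64 kept, no run.

The important point: node3 recomputes to an identical value, and the output ends up unchanged.

node7 now evaluates to 64.
Run set: node3 (1 run).
Changed values: input2.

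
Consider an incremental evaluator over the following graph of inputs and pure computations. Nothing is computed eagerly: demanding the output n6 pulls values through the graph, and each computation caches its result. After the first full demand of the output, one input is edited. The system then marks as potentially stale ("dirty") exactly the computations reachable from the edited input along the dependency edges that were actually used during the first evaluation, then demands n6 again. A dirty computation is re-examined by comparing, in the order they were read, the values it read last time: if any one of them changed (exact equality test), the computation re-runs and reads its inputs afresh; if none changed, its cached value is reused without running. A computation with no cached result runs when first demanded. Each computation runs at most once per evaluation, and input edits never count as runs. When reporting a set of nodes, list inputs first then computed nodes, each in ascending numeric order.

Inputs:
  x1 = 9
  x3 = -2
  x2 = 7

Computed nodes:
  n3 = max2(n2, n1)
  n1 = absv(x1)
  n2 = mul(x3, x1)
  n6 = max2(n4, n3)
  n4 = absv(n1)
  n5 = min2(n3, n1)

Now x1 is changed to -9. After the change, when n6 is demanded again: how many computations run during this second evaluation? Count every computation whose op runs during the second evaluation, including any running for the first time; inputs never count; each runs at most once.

Run set: n1, n2, n3, n6 (4 run).
The important point: at n4 every value read last time is unchanged, so the dirty flag clears without a run.

Initial pass — values computed on the first demand:
  n1 = absv(9) = 9
  n2 = mul(-2, 9) = -18
  n3 = max2(-18, 9) = 9
  n4 = absv(9) = 9
  n6 = max2(9, 9) = 9

Second demand — change propagation:
  n1: re-runs because x1 9->-9; new result 9 (unchanged).
  n2: re-runs because x1 9->-9; new result 18.
  n3: re-runs because n2 -18->18; new result 18.
  n4: re-examined; everything it read last time is the same (n1 unchanged) — cache 9 kept, no run.
  n6: re-runs because n3 9->18; new result 18.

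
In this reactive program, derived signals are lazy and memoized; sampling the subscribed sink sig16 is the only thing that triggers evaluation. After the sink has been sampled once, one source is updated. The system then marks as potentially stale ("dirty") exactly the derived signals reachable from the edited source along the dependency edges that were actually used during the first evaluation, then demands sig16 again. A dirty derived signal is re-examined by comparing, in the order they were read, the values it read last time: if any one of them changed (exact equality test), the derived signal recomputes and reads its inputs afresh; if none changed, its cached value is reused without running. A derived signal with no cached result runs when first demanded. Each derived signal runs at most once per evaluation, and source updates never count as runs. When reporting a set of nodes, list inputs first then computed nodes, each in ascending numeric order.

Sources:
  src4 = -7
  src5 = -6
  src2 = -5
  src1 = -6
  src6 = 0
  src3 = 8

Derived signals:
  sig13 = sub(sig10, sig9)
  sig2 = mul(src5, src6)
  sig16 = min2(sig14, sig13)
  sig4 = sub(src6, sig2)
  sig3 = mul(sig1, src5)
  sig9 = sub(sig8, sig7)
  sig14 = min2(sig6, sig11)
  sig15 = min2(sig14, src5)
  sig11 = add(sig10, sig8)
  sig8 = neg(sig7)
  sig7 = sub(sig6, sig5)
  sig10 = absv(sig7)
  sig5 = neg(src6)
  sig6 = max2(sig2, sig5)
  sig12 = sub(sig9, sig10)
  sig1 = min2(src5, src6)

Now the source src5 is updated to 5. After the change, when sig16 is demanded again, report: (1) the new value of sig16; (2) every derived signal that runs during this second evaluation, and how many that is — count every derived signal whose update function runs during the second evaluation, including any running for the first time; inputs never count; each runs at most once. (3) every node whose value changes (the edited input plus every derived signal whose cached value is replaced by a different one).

Demanding sig16 again yields 0.
1 derived signals run: sig2.
The nodes whose values change: src5.
Note the absorption at sig2: it re-runs yet its value is the same, leaving the output's value untouched.

First demand of the output computes:
  sig2 = mul(-6, 0) = 0
  sig5 = neg(0) = 0
  sig6 = max2(0, 0) = 0
  sig7 = sub(0, 0) = 0
  sig8 = neg(0) = 0
  sig9 = sub(0, 0) = 0
  sig10 = absv(0) = 0
  sig11 = add(0, 0) = 0
  sig13 = sub(0, 0) = 0
  sig14 = min2(0, 0) = 0
  sig16 = min2(0, 0) = 0

After the edit, cleaning proceeds:
  sig2: a read changed (src5 -6->5) — executes, giving 0 — identical to its old value.
  sig6: dirty, but its reads are unchanged (sig2 unchanged, sig5 unchanged); cached 0 stands.
  sig7: dirty, but its reads are unchanged (sig6 unchanged, sig5 unchanged); cached 0 stands.
  sig8: dirty, but its reads are unchanged (sig7 unchanged); cached 0 stands.
  sig9: dirty, but its reads are unchanged (sig8 unchanged, sig7 unchanged); cached 0 stands.
  sig10: dirty, but its reads are unchanged (sig7 unchanged); cached 0 stands.
  sig11: dirty, but its reads are unchanged (sig10 unchanged, sig8 unchanged); cached 0 stands.
  sig13: dirty, but its reads are unchanged (sig10 unchanged, sig9 unchanged); cached 0 stands.
  sig14: dirty, but its reads are unchanged (sig6 unchanged, sig11 unchanged); cached 0 stands.
  sig16: dirty, but its reads are unchanged (sig14 unchanged, sig13 unchanged); cached 0 stands.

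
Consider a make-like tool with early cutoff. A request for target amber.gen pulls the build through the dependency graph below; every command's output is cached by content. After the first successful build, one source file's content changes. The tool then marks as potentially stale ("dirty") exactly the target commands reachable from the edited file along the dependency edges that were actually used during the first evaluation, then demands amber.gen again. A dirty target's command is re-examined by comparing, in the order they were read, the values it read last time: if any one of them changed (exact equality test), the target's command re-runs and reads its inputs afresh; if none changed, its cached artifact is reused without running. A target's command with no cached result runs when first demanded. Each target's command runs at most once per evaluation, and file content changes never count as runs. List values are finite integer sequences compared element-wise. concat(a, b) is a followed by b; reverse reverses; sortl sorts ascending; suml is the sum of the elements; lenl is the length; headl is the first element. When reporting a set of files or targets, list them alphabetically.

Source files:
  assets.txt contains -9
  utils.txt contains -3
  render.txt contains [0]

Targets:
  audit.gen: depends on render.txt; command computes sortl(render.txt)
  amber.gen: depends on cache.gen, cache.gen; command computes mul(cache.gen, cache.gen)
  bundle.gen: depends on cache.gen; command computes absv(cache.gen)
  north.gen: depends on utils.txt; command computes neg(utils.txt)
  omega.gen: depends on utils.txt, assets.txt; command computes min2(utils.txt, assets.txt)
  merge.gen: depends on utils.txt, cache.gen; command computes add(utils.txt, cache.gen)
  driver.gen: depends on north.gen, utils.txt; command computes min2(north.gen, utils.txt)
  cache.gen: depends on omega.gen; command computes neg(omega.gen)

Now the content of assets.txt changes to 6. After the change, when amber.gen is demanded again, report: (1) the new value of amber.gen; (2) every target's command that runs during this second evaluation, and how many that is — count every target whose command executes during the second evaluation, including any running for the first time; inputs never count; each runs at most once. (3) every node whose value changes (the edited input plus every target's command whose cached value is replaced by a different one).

First demand of the output computes:
  omega.gen = min2(-3, -9) = -9
  cache.gen = neg(-9) = 9
  amber.gen = mul(9, 9) = 81

After the edit, cleaning proceeds:
  omega.gen: a read changed (assets.txt -9->6) — executes, giving -3.
  cache.gen: a read changed (omega.gen -9->-3) — executes, giving 3.
  amber.gen: a read changed (cache.gen 9->3; cache.gen 9->3) — executes, giving 9.

Demanding amber.gen again yields 9.
3 target commands run: amber.gen, cache.gen, omega.gen.
The nodes whose values change: amber.gen, assets.txt, cache.gen, omega.gen.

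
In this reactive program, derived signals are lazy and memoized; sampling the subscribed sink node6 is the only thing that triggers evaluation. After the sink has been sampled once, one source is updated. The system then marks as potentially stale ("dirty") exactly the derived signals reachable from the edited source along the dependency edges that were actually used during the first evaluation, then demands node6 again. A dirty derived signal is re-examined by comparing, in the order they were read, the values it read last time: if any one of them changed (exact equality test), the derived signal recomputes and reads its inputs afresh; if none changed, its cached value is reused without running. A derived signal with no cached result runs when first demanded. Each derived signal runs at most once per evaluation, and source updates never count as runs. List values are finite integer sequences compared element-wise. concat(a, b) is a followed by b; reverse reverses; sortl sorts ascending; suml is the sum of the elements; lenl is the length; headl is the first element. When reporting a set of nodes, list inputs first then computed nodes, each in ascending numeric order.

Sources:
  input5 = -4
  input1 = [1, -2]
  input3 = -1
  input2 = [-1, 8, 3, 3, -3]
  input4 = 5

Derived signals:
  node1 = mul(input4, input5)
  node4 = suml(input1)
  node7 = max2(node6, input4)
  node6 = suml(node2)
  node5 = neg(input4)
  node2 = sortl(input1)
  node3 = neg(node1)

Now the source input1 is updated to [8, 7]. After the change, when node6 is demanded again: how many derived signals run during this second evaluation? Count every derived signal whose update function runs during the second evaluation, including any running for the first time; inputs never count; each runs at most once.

2 derived signals run: node2, node6.

First demand of the output computes:
  node2 = sortl([1, -2]) = [-2, 1]
  node6 = suml([-2, 1]) = -1

After the edit, cleaning proceeds:
  node2: a read changed (input1 [1, -2]->[8, 7]) — executes, giving [7, 8].
  node6: a read changed (node2 [-2, 1]->[7, 8]) — executes, giving 15.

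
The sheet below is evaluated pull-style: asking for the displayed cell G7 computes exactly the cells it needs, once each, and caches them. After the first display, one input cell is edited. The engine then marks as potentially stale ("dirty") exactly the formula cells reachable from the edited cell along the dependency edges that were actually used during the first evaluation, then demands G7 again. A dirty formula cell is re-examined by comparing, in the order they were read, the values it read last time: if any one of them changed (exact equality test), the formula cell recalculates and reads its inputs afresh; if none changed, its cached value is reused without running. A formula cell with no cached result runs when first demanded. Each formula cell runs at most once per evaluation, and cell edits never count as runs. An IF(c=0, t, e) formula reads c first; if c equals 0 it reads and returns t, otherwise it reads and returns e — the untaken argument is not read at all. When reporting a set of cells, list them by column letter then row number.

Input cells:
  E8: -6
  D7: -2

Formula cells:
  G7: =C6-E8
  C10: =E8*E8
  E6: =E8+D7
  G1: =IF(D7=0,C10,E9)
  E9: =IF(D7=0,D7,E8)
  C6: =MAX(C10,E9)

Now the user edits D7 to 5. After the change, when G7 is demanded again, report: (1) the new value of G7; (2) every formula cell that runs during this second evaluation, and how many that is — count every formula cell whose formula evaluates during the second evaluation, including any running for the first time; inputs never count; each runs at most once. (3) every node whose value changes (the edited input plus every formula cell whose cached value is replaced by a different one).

Demanding G7 again yields 42.
1 formula cells run: E9.
The nodes whose values change: D7.
Note the absorption at E9: it re-runs yet its value is the same, leaving the output's value untouched.

First demand of the output computes:
  C10 = -6 * -6 = 36
  E9 = IF(D7=0: D7=-2 -> else branch E8) = -6
  C6 = MAX(36, -6) = 36
  G7 = 36 - -6 = 42

After the edit, cleaning proceeds:
  E9: a read changed (D7 -2->5) — executes, giving -6 — identical to its old value.
  C6: dirty, but its reads are unchanged (C10 unchanged, E9 unchanged); cached 36 stands.
  G7: dirty, but its reads are unchanged (C6 unchanged, E8 unchanged); cached 42 stands.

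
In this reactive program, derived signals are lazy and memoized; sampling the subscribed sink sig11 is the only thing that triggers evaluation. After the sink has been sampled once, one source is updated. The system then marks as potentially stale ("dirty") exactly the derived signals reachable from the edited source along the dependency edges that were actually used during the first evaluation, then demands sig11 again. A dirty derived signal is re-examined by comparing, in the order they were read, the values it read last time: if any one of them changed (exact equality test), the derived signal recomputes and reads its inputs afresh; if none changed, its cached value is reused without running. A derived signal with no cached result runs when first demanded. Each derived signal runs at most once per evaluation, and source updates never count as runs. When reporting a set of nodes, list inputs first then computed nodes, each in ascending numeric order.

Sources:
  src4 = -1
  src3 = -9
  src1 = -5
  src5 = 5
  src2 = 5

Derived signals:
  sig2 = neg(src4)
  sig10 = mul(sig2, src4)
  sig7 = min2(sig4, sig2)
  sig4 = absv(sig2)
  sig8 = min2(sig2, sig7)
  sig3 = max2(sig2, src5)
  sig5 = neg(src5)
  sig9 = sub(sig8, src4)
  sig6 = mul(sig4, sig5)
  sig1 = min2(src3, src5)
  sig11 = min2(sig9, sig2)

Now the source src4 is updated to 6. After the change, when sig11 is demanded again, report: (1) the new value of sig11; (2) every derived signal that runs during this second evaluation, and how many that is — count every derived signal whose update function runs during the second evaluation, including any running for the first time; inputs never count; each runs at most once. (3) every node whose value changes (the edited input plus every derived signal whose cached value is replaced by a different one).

First demand of the output computes:
  sig2 = neg(-1) = 1
  sig4 = absv(1) = 1
  sig7 = min2(1, 1) = 1
  sig8 = min2(1, 1) = 1
  sig9 = sub(1, -1) = 2
  sig11 = min2(2, 1) = 1

After the edit, cleaning proceeds:
  sig2: a read changed (src4 -1->6) — executes, giving -6.
  sig4: a read changed (sig2 1->-6) — executes, giving 6.
  sig7: a read changed (sig4 1->6; sig2 1->-6) — executes, giving -6.
  sig8: a read changed (sig2 1->-6; sig7 1->-6) — executes, giving -6.
  sig9: a read changed (sig8 1->-6; src4 -1->6) — executes, giving -12.
  sig11: a read changed (sig9 2->-12; sig2 1->-6) — executes, giving -12.

Demanding sig11 again yields -12.
6 derived signals run: sig2, sig4, sig7, sig8, sig9, sig11.
The nodes whose values change: src4, sig2, sig4, sig7, sig8, sig9, sig11.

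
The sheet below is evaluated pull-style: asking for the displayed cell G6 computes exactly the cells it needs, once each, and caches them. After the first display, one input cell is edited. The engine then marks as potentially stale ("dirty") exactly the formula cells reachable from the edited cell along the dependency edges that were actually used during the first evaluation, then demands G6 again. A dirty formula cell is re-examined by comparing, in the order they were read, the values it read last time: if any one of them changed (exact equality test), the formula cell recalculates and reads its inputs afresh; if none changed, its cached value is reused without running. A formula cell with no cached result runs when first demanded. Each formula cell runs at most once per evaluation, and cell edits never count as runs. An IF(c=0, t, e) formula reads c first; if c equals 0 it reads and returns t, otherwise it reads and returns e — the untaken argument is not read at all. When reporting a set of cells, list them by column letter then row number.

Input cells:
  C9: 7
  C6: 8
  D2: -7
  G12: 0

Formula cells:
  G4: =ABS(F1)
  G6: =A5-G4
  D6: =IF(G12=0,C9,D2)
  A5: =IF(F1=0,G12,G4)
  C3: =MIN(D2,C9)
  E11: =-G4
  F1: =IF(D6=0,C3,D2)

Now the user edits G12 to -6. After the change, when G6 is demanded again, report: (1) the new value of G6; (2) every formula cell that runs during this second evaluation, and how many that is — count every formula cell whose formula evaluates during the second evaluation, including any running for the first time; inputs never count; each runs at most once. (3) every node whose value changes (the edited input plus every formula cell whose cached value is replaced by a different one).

Demanding G6 again yields 0.
2 formula cells run: D6, F1.
The nodes whose values change: D6, G12.
Note the absorption at F1: it re-runs yet its value is the same, leaving the output's value untouched.

First demand of the output computes:
  D6 = IF(G12=0: G12=0 -> then branch C9) = 7
  F1 = IF(D6=0: D6=7 -> else branch D2) = -7
  G4 = ABS(-7) = 7
  A5 = IF(F1=0: F1=-7 -> else branch G4) = 7
  G6 = 7 - 7 = 0

After the edit, cleaning proceeds:
  D6: a read changed (G12 0->-6) — executes, giving -7.
  F1: a read changed (D6 7->-7) — executes, giving -7 — identical to its old value.
  G4: dirty, but its reads are unchanged (F1 unchanged); cached 7 stands.
  A5: dirty, but its reads are unchanged (F1 unchanged, G4 unchanged); cached 7 stands.
  G6: dirty, but its reads are unchanged (A5 unchanged, G4 unchanged); cached 0 stands.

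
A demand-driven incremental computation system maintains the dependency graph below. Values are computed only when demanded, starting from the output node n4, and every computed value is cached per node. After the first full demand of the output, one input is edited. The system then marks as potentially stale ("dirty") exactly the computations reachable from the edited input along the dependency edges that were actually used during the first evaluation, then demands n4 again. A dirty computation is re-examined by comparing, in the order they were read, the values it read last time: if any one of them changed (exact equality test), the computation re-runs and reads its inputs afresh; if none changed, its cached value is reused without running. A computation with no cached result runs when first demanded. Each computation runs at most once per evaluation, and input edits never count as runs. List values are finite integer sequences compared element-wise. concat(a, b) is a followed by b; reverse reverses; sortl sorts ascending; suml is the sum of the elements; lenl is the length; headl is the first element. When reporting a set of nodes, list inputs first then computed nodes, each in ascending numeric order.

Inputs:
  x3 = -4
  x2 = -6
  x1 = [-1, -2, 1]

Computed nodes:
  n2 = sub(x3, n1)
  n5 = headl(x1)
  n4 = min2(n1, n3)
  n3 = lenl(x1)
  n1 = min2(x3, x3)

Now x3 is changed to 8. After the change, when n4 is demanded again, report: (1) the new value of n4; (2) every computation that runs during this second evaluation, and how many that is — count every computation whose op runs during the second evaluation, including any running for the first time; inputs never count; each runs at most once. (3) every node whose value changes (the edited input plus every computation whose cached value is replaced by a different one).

New value of n4: 3.
Computations that run: n1, n4 — 2 in total.
Values that change: x3, n1, n4.

First evaluation (everything demanded from the output):
  n1 = min2(-4, -4) = -4
  n3 = lenl([-1, -2, 1]) = 3
  n4 = min2(-4, 3) = -4

Propagation after the edit:
  n1: runs — x3 -4->8; x3 -4->8; result 8.
  n4: runs — n1 -4->8; result 3.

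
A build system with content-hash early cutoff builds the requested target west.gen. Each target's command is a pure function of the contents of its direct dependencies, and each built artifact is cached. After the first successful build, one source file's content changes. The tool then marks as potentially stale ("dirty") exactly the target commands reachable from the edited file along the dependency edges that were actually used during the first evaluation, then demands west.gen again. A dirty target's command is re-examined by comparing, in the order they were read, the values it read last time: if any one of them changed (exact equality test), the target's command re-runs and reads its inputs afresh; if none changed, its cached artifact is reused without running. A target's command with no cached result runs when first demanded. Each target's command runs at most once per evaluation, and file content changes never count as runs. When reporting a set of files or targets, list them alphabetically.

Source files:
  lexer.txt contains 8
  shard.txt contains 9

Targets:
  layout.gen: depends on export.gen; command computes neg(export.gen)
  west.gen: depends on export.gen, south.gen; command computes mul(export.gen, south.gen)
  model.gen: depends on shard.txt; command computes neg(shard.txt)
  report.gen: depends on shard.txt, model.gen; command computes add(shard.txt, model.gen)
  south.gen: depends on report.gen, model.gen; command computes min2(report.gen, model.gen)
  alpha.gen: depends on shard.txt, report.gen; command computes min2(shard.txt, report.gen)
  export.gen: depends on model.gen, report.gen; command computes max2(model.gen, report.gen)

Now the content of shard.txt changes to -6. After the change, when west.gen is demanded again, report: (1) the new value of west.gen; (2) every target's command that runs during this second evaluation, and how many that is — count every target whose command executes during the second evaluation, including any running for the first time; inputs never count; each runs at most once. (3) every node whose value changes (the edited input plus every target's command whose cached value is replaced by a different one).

New value of west.gen: 0.
Target commands that run: export.gen, model.gen, report.gen, south.gen, west.gen — 5 in total.
Values that change: export.gen, model.gen, shard.txt, south.gen.

First evaluation (everything demanded from the output):
  model.gen = neg(9) = -9
  report.gen = add(9, -9) = 0
  export.gen = max2(-9, 0) = 0
  south.gen = min2(0, -9) = -9
  west.gen = mul(0, -9) = 0

Propagation after the edit:
  model.gen: runs — shard.txt 9->-6; result 6.
  report.gen: runs — shard.txt 9->-6; model.gen -9->6; result 0 (same value as before).
  export.gen: runs — model.gen -9->6; result 6.
  south.gen: runs — model.gen -9->6; result 0.
  west.gen: runs — export.gen 0->6; south.gen -9->0; result 0 (same value as before).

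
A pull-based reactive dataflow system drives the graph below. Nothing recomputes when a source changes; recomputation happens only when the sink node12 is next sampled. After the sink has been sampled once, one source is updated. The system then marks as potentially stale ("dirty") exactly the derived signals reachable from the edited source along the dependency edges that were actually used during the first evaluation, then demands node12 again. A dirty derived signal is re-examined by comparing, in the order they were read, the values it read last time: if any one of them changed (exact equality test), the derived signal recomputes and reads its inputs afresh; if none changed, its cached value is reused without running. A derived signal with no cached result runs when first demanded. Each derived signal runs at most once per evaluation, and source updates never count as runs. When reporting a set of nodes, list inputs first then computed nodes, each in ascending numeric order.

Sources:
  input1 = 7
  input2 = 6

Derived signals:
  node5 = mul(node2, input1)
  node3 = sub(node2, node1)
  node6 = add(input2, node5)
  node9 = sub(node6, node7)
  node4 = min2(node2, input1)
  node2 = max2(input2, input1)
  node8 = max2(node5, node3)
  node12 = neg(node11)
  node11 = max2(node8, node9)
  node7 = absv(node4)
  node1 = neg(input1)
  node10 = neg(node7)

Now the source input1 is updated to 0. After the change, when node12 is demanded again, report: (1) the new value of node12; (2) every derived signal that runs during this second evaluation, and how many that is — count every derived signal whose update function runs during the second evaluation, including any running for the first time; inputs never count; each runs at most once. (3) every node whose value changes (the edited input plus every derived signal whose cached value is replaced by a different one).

New value of node12: -6.
Derived signals that run: node1, node2, node3, node4, node5, node6, node7, node8, node9, node11, node12 — 11 in total.
Values that change: input1, node1, node2, node3, node4, node5, node6, node7, node8, node9, node11, node12.

First evaluation (everything demanded from the output):
  node1 = neg(7) = -7
  node2 = max2(6, 7) = 7
  node3 = sub(7, -7) = 14
  node4 = min2(7, 7) = 7
  node5 = mul(7, 7) = 49
  node6 = add(6, 49) = 55
  node7 = absv(7) = 7
  node8 = max2(49, 14) = 49
  node9 = sub(55, 7) = 48
  node11 = max2(49, 48) = 49
  node12 = neg(49) = -49

Propagation after the edit:
  node1: runs — input1 7->0; result 0.
  node2: runs — input1 7->0; result 6.
  node3: runs — node2 7->6; node1 -7->0; result 6.
  node4: runs — node2 7->6; input1 7->0; result 0.
  node5: runs — node2 7->6; input1 7->0; result 0.
  node6: runs — node5 49->0; result 6.
  node7: runs — node4 7->0; result 0.
  node8: runs — node5 49->0; node3 14->6; result 6.
  node9: runs — node6 55->6; node7 7->0; result 6.
  node11: runs — node8 49->6; node9 48->6; result 6.
  node12: runs — node11 49->6; result -6.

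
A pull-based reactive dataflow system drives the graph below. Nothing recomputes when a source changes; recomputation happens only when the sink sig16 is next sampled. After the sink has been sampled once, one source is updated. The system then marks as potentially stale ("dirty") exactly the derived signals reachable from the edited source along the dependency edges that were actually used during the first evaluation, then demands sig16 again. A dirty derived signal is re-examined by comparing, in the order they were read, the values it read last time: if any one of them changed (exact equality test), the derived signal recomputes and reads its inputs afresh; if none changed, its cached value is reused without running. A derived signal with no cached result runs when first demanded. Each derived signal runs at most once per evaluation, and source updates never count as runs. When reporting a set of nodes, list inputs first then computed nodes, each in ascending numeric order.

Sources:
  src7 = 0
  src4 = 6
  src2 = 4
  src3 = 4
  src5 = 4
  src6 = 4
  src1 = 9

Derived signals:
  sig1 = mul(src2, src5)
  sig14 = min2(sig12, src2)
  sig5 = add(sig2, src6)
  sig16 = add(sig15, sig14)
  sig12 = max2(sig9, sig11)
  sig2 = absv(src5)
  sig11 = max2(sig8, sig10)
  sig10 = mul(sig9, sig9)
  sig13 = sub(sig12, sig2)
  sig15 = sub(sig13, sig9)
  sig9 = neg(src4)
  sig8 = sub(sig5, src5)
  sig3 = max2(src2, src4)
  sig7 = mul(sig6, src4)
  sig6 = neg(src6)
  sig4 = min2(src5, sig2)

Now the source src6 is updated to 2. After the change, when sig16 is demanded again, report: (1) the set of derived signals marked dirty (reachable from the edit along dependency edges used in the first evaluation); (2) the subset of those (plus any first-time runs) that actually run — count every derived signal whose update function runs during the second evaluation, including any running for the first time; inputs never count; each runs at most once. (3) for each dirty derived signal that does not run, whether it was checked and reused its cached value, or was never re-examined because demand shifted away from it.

First evaluation (everything demanded from the output):
  sig2 = absv(4) = 4
  sig5 = add(4, 4) = 8
  sig8 = sub(8, 4) = 4
  sig9 = neg(6) = -6
  sig10 = mul(-6, -6) = 36
  sig11 = max2(4, 36) = 36
  sig12 = max2(-6, 36) = 36
  sig13 = sub(36, 4) = 32
  sig14 = min2(36, 4) = 4
  sig15 = sub(32, -6) = 38
  sig16 = add(38, 4) = 42

Propagation after the edit:
  sig5: runs — src6 4->2; result 6.
  sig8: runs — sig5 8->6; result 2.
  sig11: runs — sig8 4->2; result 36 (same value as before).
  sig12: checked — values it read are unchanged (sig9 unchanged, sig11 unchanged); reused cached 36 without running.
  sig13: checked — values it read are unchanged (sig12 unchanged, sig2 unchanged); reused cached 32 without running.
  sig14: checked — values it read are unchanged (sig12 unchanged, src2 unchanged); reused cached 4 without running.
  sig15: checked — values it read are unchanged (sig13 unchanged, sig9 unchanged); reused cached 38 without running.
  sig16: checked — values it read are unchanged (sig15 unchanged, sig14 unchanged); reused cached 42 without running.

Key observation: the change is absorbed at sig11 — it re-runs but produces the same value, and the output's value is unchanged.

Marked dirty: sig5, sig8, sig11, sig12, sig13, sig14, sig15, sig16.
Derived signals that run: sig5, sig8, sig11 — 3 in total.
Checked but reused from cache: sig12, sig13, sig14, sig15, sig16.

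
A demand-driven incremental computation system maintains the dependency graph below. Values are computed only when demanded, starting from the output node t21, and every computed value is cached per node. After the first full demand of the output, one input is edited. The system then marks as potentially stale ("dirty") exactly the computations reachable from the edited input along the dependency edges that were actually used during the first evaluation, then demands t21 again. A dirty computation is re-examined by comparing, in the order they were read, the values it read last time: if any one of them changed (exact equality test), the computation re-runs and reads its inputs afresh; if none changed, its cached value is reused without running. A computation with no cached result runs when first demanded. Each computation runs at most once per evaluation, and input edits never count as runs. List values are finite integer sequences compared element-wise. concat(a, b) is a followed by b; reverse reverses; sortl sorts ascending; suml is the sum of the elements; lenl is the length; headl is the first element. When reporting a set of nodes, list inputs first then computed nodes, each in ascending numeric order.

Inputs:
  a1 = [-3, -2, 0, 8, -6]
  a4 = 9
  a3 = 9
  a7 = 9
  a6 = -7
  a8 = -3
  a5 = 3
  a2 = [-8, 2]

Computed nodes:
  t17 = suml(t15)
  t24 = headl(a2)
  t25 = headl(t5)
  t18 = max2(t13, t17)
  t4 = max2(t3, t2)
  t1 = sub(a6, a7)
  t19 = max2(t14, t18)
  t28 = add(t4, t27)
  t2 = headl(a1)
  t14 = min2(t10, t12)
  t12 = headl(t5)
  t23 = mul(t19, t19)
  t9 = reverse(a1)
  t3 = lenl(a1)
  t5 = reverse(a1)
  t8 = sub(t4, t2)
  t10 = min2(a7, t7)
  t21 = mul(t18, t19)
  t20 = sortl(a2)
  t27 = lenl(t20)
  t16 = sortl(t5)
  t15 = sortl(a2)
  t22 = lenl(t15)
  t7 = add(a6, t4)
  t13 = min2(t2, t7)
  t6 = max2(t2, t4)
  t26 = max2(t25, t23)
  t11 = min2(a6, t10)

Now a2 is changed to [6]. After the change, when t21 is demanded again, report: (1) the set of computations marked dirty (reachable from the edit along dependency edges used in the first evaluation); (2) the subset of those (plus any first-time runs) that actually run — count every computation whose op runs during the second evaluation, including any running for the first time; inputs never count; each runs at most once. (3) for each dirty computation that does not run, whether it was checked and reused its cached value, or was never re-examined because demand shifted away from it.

First evaluation (everything demanded from the output):
  t2 = headl([-3, -2, 0, 8, -6]) = -3
  t3 = lenl([-3, -2, 0, 8, -6]) = 5
  t4 = max2(5, -3) = 5
  t5 = reverse([-3, -2, 0, 8, -6]) = [-6, 8, 0, -2, -3]
  t7 = add(-7, 5) = -2
  t10 = min2(9, -2) = -2
  t12 = headl([-6, 8, 0, -2, -3]) = -6
  t13 = min2(-3, -2) = -3
  t14 = min2(-2, -6) = -6
  t15 = sortl([-8, 2]) = [-8, 2]
  t17 = suml([-8, 2]) = -6
  t18 = max2(-3, -6) = -3
  t19 = max2(-6, -3) = -3
  t21 = mul(-3, -3) = 9

Propagation after the edit:
  t15: runs — a2 [-8, 2]->[6]; result [6].
  t17: runs — t15 [-8, 2]->[6]; result 6.
  t18: runs — t17 -6->6; result 6.
  t19: runs — t18 -3->6; result 6.
  t21: runs — t18 -3->6; t19 -3->6; result 36.

Marked dirty: t15, t17, t18, t19, t21.
Computations that run: t15, t17, t18, t19, t21 — 5 in total.
Every dirty computation ran.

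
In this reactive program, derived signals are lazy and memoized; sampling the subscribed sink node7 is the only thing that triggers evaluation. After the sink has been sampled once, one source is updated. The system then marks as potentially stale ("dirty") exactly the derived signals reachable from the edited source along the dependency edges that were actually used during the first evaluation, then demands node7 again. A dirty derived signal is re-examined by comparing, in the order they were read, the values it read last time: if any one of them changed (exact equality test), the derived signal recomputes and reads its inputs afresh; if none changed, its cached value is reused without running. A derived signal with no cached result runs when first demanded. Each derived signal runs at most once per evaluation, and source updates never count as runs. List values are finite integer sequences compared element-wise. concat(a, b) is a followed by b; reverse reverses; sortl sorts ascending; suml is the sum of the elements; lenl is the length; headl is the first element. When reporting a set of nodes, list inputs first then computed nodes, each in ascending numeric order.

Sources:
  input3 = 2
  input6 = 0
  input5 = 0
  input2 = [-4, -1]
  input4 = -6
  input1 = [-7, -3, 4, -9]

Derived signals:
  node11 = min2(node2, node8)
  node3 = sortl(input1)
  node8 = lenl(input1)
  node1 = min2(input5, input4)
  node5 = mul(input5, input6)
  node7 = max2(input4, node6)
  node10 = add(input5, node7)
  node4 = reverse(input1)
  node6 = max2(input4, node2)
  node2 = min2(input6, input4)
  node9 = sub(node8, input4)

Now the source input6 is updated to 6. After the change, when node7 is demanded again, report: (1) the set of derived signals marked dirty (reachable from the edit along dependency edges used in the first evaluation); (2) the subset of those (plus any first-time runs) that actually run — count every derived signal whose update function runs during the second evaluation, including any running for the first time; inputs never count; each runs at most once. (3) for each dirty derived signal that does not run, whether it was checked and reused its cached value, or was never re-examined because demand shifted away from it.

The edit dirties: node2, node6, node7.
1 derived signals run: node2.
Cache hits after checking: node6, node7.
Note the absorption at node2: it re-runs yet its value is the same, leaving the output's value untouched.

First demand of the output computes:
  node2 = min2(0, -6) = -6
  node6 = max2(-6, -6) = -6
  node7 = max2(-6, -6) = -6

After the edit, cleaning proceeds:
  node2: a read changed (input6 0->6) — executes, giving -6 — identical to its old value.
  node6: dirty, but its reads are unchanged (input4 unchanged, node2 unchanged); cached -6 stands.
  node7: dirty, but its reads are unchanged (input4 unchanged, node6 unchanged); cached -6 stands.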